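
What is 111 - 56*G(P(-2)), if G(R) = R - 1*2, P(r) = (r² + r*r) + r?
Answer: -113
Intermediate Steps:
P(r) = r + 2*r² (P(r) = (r² + r²) + r = 2*r² + r = r + 2*r²)
G(R) = -2 + R (G(R) = R - 2 = -2 + R)
111 - 56*G(P(-2)) = 111 - 56*(-2 - 2*(1 + 2*(-2))) = 111 - 56*(-2 - 2*(1 - 4)) = 111 - 56*(-2 - 2*(-3)) = 111 - 56*(-2 + 6) = 111 - 56*4 = 111 - 224 = -113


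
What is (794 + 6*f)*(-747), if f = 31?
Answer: -732060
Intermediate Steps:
(794 + 6*f)*(-747) = (794 + 6*31)*(-747) = (794 + 186)*(-747) = 980*(-747) = -732060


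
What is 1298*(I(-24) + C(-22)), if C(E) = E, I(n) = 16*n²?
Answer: 11933812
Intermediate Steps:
1298*(I(-24) + C(-22)) = 1298*(16*(-24)² - 22) = 1298*(16*576 - 22) = 1298*(9216 - 22) = 1298*9194 = 11933812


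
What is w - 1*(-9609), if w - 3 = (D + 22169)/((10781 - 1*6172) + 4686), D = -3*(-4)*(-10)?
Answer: 89365589/9295 ≈ 9614.4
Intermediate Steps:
D = -120 (D = 12*(-10) = -120)
w = 49934/9295 (w = 3 + (-120 + 22169)/((10781 - 1*6172) + 4686) = 3 + 22049/((10781 - 6172) + 4686) = 3 + 22049/(4609 + 4686) = 3 + 22049/9295 = 49934/9295 ≈ 5.3721)
w - 1*(-9609) = 49934/9295 - 1*(-9609) = 49934/9295 + 9609 = 89365589/9295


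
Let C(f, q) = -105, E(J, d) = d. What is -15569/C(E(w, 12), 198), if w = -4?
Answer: 15569/105 ≈ 148.28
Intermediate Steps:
-15569/C(E(w, 12), 198) = -15569/(-105) = -15569*(-1/105) = 15569/105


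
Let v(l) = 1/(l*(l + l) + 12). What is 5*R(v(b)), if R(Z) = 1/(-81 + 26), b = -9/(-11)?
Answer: -1/11 ≈ -0.090909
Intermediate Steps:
b = 9/11 (b = -9*(-1/11) = 9/11 ≈ 0.81818)
v(l) = 1/(12 + 2*l**2) (v(l) = 1/(l*(2*l) + 12) = 1/(2*l**2 + 12) = 1/(12 + 2*l**2))
R(Z) = -1/55 (R(Z) = 1/(-55) = -1/55)
5*R(v(b)) = 5*(-1/55) = -1/11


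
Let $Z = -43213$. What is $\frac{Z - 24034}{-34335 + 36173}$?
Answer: $- \frac{67247}{1838} \approx -36.587$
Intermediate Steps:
$\frac{Z - 24034}{-34335 + 36173} = \frac{-43213 - 24034}{-34335 + 36173} = - \frac{67247}{1838}$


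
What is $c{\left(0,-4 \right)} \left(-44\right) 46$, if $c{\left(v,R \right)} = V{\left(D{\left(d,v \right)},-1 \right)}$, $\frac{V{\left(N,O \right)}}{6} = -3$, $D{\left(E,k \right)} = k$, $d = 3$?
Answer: $36432$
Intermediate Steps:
$V{\left(N,O \right)} = -18$ ($V{\left(N,O \right)} = 6 \left(-3\right) = -18$)
$c{\left(v,R \right)} = -18$
$c{\left(0,-4 \right)} \left(-44\right) 46 = \left(-18\right) \left(-44\right) 46 = 792 \cdot 46 = 36432$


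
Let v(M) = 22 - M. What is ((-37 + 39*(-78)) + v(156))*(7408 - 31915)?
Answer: 78740991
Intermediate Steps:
((-37 + 39*(-78)) + v(156))*(7408 - 31915) = ((-37 + 39*(-78)) + (22 - 1*156))*(7408 - 31915) = ((-37 - 3042) + (22 - 156))*(-24507) = (-3079 - 134)*(-24507) = -3213*(-24507) = 78740991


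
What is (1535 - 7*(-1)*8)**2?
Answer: 2531281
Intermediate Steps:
(1535 - 7*(-1)*8)**2 = (1535 + 7*8)**2 = (1535 + 56)**2 = 1591**2 = 2531281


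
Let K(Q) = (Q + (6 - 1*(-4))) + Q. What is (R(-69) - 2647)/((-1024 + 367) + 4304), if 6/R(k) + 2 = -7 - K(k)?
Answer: -314987/433993 ≈ -0.72579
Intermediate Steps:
K(Q) = 10 + 2*Q (K(Q) = (Q + (6 + 4)) + Q = (Q + 10) + Q = (10 + Q) + Q = 10 + 2*Q)
R(k) = 6/(-19 - 2*k) (R(k) = 6/(-2 + (-7 - (10 + 2*k))) = 6/(-2 + (-7 + (-10 - 2*k))) = 6/(-2 + (-17 - 2*k)) = 6/(-19 - 2*k))
(R(-69) - 2647)/((-1024 + 367) + 4304) = (-6/(19 + 2*(-69)) - 2647)/((-1024 + 367) + 4304) = (-6/(19 - 138) - 2647)/(-657 + 4304) = (-6/(-119) - 2647)/3647 = (-6*(-1/119) - 2647)*(1/3647) = (6/119 - 2647)*(1/3647) = -314987/119*1/3647 = -314987/433993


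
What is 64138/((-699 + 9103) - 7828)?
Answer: 32069/288 ≈ 111.35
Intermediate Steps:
64138/((-699 + 9103) - 7828) = 64138/(8404 - 7828) = 64138/576 = 64138*(1/576) = 32069/288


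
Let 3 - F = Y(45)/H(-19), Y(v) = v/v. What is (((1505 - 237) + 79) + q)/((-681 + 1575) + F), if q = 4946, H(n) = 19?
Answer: 119567/17042 ≈ 7.0160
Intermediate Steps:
Y(v) = 1
F = 56/19 (F = 3 - 1/19 = 56/19 ≈ 2.9474)
(((1505 - 237) + 79) + q)/((-681 + 1575) + F) = (((1505 - 237) + 79) + 4946)/((-681 + 1575) + 56/19) = ((1268 + 79) + 4946)/(894 + 56/19) = (1347 + 4946)/(17042/19) = 6293*(19/17042) = 119567/17042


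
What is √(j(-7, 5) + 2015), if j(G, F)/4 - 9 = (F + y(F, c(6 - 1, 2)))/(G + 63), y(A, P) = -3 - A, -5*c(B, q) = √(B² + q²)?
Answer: √401954/14 ≈ 45.286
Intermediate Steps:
c(B, q) = -√(B² + q²)/5
j(G, F) = 36 - 12/(63 + G) (j(G, F) = 36 + 4*((F + (-3 - F))/(G + 63)) = 36 + 4*(-3/(63 + G)) = 36 - 12/(63 + G))
√(j(-7, 5) + 2015) = √(12*(188 + 3*(-7))/(63 - 7) + 2015) = √(12*(188 - 21)/56 + 2015) = √(12*(1/56)*167 + 2015) = √(501/14 + 2015) = √(28711/14) = √401954/14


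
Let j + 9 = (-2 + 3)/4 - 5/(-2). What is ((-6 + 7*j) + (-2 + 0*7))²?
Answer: 42849/16 ≈ 2678.1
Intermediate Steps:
j = -25/4 (j = -9 + ((-2 + 3)/4 - 5/(-2)) = -9 + (1*(¼) - 5*(-½)) = -9 + (¼ + 5/2) = -9 + 11/4 = -25/4 ≈ -6.2500)
((-6 + 7*j) + (-2 + 0*7))² = ((-6 + 7*(-25/4)) + (-2 + 0*7))² = ((-6 - 175/4) + (-2 + 0))² = (-199/4 - 2)² = (-207/4)² = 42849/16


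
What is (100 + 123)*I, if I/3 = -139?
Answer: -92991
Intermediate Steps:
I = -417 (I = 3*(-139) = -417)
(100 + 123)*I = (100 + 123)*(-417) = 223*(-417) = -92991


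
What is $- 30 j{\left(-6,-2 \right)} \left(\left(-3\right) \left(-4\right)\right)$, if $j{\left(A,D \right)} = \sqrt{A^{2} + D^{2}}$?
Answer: $- 720 \sqrt{10} \approx -2276.8$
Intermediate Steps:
$- 30 j{\left(-6,-2 \right)} \left(\left(-3\right) \left(-4\right)\right) = - 30 \sqrt{\left(-6\right)^{2} + \left(-2\right)^{2}} \left(\left(-3\right) \left(-4\right)\right) = - 30 \sqrt{36 + 4} \cdot 12 = - 30 \sqrt{40} \cdot 12 = - 30 \cdot 2 \sqrt{10} \cdot 12 = - 60 \sqrt{10} \cdot 12 = - 720 \sqrt{10}$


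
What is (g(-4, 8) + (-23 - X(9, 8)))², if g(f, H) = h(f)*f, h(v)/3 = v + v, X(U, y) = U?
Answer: 4096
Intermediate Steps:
h(v) = 6*v (h(v) = 3*(v + v) = 3*(2*v) = 6*v)
g(f, H) = 6*f² (g(f, H) = (6*f)*f = 6*f²)
(g(-4, 8) + (-23 - X(9, 8)))² = (6*(-4)² + (-23 - 1*9))² = (6*16 + (-23 - 9))² = (96 - 32)² = 64² = 4096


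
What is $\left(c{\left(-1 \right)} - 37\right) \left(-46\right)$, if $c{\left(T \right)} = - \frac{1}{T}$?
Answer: $1656$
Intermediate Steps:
$\left(c{\left(-1 \right)} - 37\right) \left(-46\right) = \left(- \frac{1}{-1} - 37\right) \left(-46\right) = \left(\left(-1\right) \left(-1\right) - 37\right) \left(-46\right) = \left(1 - 37\right) \left(-46\right) = \left(-36\right) \left(-46\right) = 1656$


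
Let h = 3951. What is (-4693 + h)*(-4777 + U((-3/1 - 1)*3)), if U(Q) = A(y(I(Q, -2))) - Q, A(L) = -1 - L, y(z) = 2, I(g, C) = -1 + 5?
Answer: 3537856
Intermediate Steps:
I(g, C) = 4
U(Q) = -3 - Q (U(Q) = (-1 - 1*2) - Q = (-1 - 2) - Q = -3 - Q)
(-4693 + h)*(-4777 + U((-3/1 - 1)*3)) = (-4693 + 3951)*(-4777 + (-3 - (-3/1 - 1)*3)) = -742*(-4777 + (-3 - (-3*1 - 1)*3)) = -742*(-4777 + (-3 - (-3 - 1)*3)) = -742*(-4777 + (-3 - (-4)*3)) = -742*(-4777 + (-3 - 1*(-12))) = -742*(-4777 + (-3 + 12)) = -742*(-4777 + 9) = -742*(-4768) = 3537856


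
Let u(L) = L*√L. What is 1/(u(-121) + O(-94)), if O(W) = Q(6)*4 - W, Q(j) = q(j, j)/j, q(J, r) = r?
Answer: 98/1781165 + 1331*I/1781165 ≈ 5.502e-5 + 0.00074726*I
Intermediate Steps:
u(L) = L^(3/2)
Q(j) = 1 (Q(j) = j/j = 1)
O(W) = 4 - W (O(W) = 1*4 - W = 4 - W)
1/(u(-121) + O(-94)) = 1/((-121)^(3/2) + (4 - 1*(-94))) = 1/(-1331*I + (4 + 94)) = 1/(-1331*I + 98) = 1/(98 - 1331*I) = (98 + 1331*I)/1781165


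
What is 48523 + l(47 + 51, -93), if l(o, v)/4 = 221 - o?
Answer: 49015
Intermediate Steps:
l(o, v) = 884 - 4*o (l(o, v) = 4*(221 - o) = 884 - 4*o)
48523 + l(47 + 51, -93) = 48523 + (884 - 4*(47 + 51)) = 48523 + (884 - 4*98) = 48523 + (884 - 392) = 48523 + 492 = 49015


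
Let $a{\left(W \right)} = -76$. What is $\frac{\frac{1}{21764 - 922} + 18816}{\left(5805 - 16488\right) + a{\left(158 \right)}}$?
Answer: $- \frac{392163073}{224239078} \approx -1.7489$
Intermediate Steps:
$\frac{\frac{1}{21764 - 922} + 18816}{\left(5805 - 16488\right) + a{\left(158 \right)}} = \frac{\frac{1}{21764 - 922} + 18816}{\left(5805 - 16488\right) - 76} = \frac{\frac{1}{20842} + 18816}{-10683 - 76} = \frac{\frac{1}{20842} + 18816}{-10759} = \frac{392163073}{20842} \left(- \frac{1}{10759}\right) = - \frac{392163073}{224239078}$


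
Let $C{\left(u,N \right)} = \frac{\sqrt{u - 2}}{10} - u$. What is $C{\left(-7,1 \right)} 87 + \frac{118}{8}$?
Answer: $\frac{2495}{4} + \frac{261 i}{10} \approx 623.75 + 26.1 i$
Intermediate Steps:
$C{\left(u,N \right)} = - u + \frac{\sqrt{-2 + u}}{10}$ ($C{\left(u,N \right)} = \sqrt{-2 + u} \frac{1}{10} - u = \frac{\sqrt{-2 + u}}{10} - u = - u + \frac{\sqrt{-2 + u}}{10}$)
$C{\left(-7,1 \right)} 87 + \frac{118}{8} = \left(\left(-1\right) \left(-7\right) + \frac{\sqrt{-2 - 7}}{10}\right) 87 + \frac{118}{8} = \left(7 + \frac{\sqrt{-9}}{10}\right) 87 + 118 \cdot \frac{1}{8} = \left(7 + \frac{3 i}{10}\right) 87 + \frac{59}{4} = \left(609 + \frac{261 i}{10}\right) + \frac{59}{4} = \frac{2495}{4} + \frac{261 i}{10}$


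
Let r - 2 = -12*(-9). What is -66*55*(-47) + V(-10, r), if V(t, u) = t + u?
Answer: 170710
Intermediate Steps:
r = 110 (r = 2 - 12*(-9) = 2 + 108 = 110)
-66*55*(-47) + V(-10, r) = -66*55*(-47) + (-10 + 110) = -3630*(-47) + 100 = 170610 + 100 = 170710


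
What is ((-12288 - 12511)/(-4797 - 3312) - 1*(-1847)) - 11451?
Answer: -77854037/8109 ≈ -9600.9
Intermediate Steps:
((-12288 - 12511)/(-4797 - 3312) - 1*(-1847)) - 11451 = (-24799/(-8109) + 1847) - 11451 = (-24799*(-1/8109) + 1847) - 11451 = (24799/8109 + 1847) - 11451 = 15002122/8109 - 11451 = -77854037/8109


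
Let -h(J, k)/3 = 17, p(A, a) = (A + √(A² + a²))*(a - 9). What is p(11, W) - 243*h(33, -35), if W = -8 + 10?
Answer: 12316 - 35*√5 ≈ 12238.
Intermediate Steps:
W = 2
p(A, a) = (-9 + a)*(A + √(A² + a²)) (p(A, a) = (A + √(A² + a²))*(-9 + a) = (-9 + a)*(A + √(A² + a²)))
h(J, k) = -51 (h(J, k) = -3*17 = -51)
p(11, W) - 243*h(33, -35) = (-9*11 - 9*√(11² + 2²) + 11*2 + 2*√(11² + 2²)) - 243*(-51) = (-99 - 9*√(121 + 4) + 22 + 2*√(121 + 4)) + 12393 = (-99 - 45*√5 + 22 + 2*√125) + 12393 = (-99 - 45*√5 + 22 + 2*(5*√5)) + 12393 = (-99 - 45*√5 + 22 + 10*√5) + 12393 = (-77 - 35*√5) + 12393 = 12316 - 35*√5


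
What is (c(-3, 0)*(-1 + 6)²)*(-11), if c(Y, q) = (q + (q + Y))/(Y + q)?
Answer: -275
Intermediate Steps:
c(Y, q) = (Y + 2*q)/(Y + q) (c(Y, q) = (q + (Y + q))/(Y + q) = (Y + 2*q)/(Y + q))
(c(-3, 0)*(-1 + 6)²)*(-11) = (((-3 + 2*0)/(-3 + 0))*(-1 + 6)²)*(-11) = (((-3 + 0)/(-3))*5²)*(-11) = (-⅓*(-3)*25)*(-11) = (1*25)*(-11) = 25*(-11) = -275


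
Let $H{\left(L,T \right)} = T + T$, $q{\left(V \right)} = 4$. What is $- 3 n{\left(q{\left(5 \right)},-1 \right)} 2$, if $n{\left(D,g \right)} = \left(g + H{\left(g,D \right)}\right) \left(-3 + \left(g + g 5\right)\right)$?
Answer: $378$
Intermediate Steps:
$H{\left(L,T \right)} = 2 T$
$n{\left(D,g \right)} = \left(-3 + 6 g\right) \left(g + 2 D\right)$ ($n{\left(D,g \right)} = \left(g + 2 D\right) \left(-3 + \left(g + g 5\right)\right) = \left(g + 2 D\right) \left(-3 + \left(g + 5 g\right)\right) = \left(g + 2 D\right) \left(-3 + 6 g\right) = \left(-3 + 6 g\right) \left(g + 2 D\right)$)
$- 3 n{\left(q{\left(5 \right)},-1 \right)} 2 = - 3 \left(\left(-6\right) 4 - -3 + 6 \left(-1\right)^{2} + 12 \cdot 4 \left(-1\right)\right) 2 = - 3 \left(-24 + 3 + 6 \cdot 1 - 48\right) 2 = - 3 \left(-24 + 3 + 6 - 48\right) 2 = \left(-3\right) \left(-63\right) 2 = 189 \cdot 2 = 378$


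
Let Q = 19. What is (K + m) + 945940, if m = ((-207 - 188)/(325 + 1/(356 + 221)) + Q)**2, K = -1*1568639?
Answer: -21886710703008283/35166000676 ≈ -6.2238e+5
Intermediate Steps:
K = -1568639
m = 11122751936241/35166000676 (m = ((-207 - 188)/(325 + 1/(356 + 221)) + 19)**2 = (-395/(325 + 1/577) + 19)**2 = (-395/187526/577 + 19)**2 = (-395*577/187526 + 19)**2 = (-227915/187526 + 19)**2 = (3335079/187526)**2 = 11122751936241/35166000676 ≈ 316.29)
(K + m) + 945940 = (-1568639 + 11122751936241/35166000676) + 945940 = -55151637382463723/35166000676 + 945940 = -21886710703008283/35166000676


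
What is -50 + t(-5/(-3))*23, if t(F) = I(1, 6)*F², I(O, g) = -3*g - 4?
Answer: -13100/9 ≈ -1455.6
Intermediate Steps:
I(O, g) = -4 - 3*g
t(F) = -22*F² (t(F) = (-4 - 3*6)*F² = (-4 - 18)*F² = -22*F²)
-50 + t(-5/(-3))*23 = -50 - 22*(-5/(-3))²*23 = -50 - 22*(-5*(-⅓))²*23 = -50 - 22*(5/3)²*23 = -50 - 22*25/9*23 = -50 - 550/9*23 = -50 - 12650/9 = -13100/9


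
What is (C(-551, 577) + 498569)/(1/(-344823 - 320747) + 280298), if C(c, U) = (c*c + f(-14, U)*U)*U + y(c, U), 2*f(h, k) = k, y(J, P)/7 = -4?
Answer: 180852896453165/186557939859 ≈ 969.42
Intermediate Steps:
y(J, P) = -28 (y(J, P) = 7*(-4) = -28)
f(h, k) = k/2
C(c, U) = -28 + U*(c**2 + U**2/2) (C(c, U) = (c*c + (U/2)*U)*U - 28 = (c**2 + U**2/2)*U - 28 = U*(c**2 + U**2/2) - 28 = -28 + U*(c**2 + U**2/2))
(C(-551, 577) + 498569)/(1/(-344823 - 320747) + 280298) = ((-28 + (1/2)*577**3 + 577*(-551)**2) + 498569)/(1/(-344823 - 320747) + 280298) = ((-28 + (1/2)*192100033 + 577*303601) + 498569)/(1/(-665570) + 280298) = ((-28 + 192100033/2 + 175177777) + 498569)/(-1/665570 + 280298) = (542455531/2 + 498569)/(186557939859/665570) = (543452669/2)*(665570/186557939859) = 180852896453165/186557939859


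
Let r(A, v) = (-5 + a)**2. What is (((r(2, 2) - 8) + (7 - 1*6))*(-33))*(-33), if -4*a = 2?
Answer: 101277/4 ≈ 25319.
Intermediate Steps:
a = -1/2 (a = -1/4*2 = -1/2 ≈ -0.50000)
r(A, v) = 121/4 (r(A, v) = (-5 - 1/2)**2 = (-11/2)**2 = 121/4)
(((r(2, 2) - 8) + (7 - 1*6))*(-33))*(-33) = (((121/4 - 8) + (7 - 1*6))*(-33))*(-33) = ((89/4 + (7 - 6))*(-33))*(-33) = ((89/4 + 1)*(-33))*(-33) = ((93/4)*(-33))*(-33) = -3069/4*(-33) = 101277/4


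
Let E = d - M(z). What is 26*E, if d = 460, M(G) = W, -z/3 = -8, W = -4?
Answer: 12064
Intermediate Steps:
z = 24 (z = -3*(-8) = 24)
M(G) = -4
E = 464 (E = 460 - 1*(-4) = 460 + 4 = 464)
26*E = 26*464 = 12064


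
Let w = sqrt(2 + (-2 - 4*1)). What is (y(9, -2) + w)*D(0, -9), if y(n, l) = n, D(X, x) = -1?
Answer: -9 - 2*I ≈ -9.0 - 2.0*I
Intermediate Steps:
w = 2*I (w = sqrt(2 + (-2 - 4)) = sqrt(2 - 6) = sqrt(-4) = 2*I ≈ 2.0*I)
(y(9, -2) + w)*D(0, -9) = (9 + 2*I)*(-1) = -9 - 2*I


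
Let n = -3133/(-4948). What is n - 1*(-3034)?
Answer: 15015365/4948 ≈ 3034.6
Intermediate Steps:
n = 3133/4948 (n = -3133*(-1/4948) = 3133/4948 ≈ 0.63319)
n - 1*(-3034) = 3133/4948 - 1*(-3034) = 3133/4948 + 3034 = 15015365/4948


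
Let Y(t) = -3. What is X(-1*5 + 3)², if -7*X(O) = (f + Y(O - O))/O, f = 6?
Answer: 9/196 ≈ 0.045918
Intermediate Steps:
X(O) = -3/(7*O) (X(O) = -(6 - 3)/(7*O) = -3/(7*O))
X(-1*5 + 3)² = (-3/(7*(-1*5 + 3)))² = (-3/(7*(-5 + 3)))² = (-3/7/(-2))² = (-3/7*(-½))² = (3/14)² = 9/196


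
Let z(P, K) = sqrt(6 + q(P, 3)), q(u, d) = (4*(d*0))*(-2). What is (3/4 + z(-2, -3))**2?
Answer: 105/16 + 3*sqrt(6)/2 ≈ 10.237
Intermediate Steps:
q(u, d) = 0 (q(u, d) = (4*0)*(-2) = 0*(-2) = 0)
z(P, K) = sqrt(6) (z(P, K) = sqrt(6 + 0) = sqrt(6))
(3/4 + z(-2, -3))**2 = (3/4 + sqrt(6))**2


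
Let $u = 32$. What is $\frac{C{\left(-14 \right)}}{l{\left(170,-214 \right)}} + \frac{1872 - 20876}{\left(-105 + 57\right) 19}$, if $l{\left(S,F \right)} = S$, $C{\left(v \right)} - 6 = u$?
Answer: $\frac{408167}{19380} \approx 21.061$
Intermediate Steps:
$C{\left(v \right)} = 38$ ($C{\left(v \right)} = 6 + 32 = 38$)
$\frac{C{\left(-14 \right)}}{l{\left(170,-214 \right)}} + \frac{1872 - 20876}{\left(-105 + 57\right) 19} = \frac{38}{170} + \frac{1872 - 20876}{\left(-105 + 57\right) 19} = 38 \cdot \frac{1}{170} + \frac{1872 - 20876}{\left(-48\right) 19} = \frac{19}{85} - \frac{19004}{-912} = \frac{19}{85} - - \frac{4751}{228} = \frac{19}{85} + \frac{4751}{228} = \frac{408167}{19380}$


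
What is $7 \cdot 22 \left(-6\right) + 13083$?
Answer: $12159$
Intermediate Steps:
$7 \cdot 22 \left(-6\right) + 13083 = 154 \left(-6\right) + 13083 = -924 + 13083 = 12159$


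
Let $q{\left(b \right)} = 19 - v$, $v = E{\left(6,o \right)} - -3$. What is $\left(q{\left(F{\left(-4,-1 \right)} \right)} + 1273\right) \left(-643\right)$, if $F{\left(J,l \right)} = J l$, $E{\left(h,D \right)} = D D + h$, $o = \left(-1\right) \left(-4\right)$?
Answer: $-814681$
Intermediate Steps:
$o = 4$
$E{\left(h,D \right)} = h + D^{2}$ ($E{\left(h,D \right)} = D^{2} + h = h + D^{2}$)
$v = 25$ ($v = \left(6 + 4^{2}\right) - -3 = \left(6 + 16\right) + 3 = 22 + 3 = 25$)
$q{\left(b \right)} = -6$ ($q{\left(b \right)} = 19 - 25 = -6$)
$\left(q{\left(F{\left(-4,-1 \right)} \right)} + 1273\right) \left(-643\right) = \left(-6 + 1273\right) \left(-643\right) = 1267 \left(-643\right) = -814681$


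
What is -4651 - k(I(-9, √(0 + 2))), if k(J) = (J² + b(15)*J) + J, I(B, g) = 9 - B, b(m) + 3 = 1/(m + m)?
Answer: -24698/5 ≈ -4939.6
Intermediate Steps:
b(m) = -3 + 1/(2*m) (b(m) = -3 + 1/(m + m) = -3 + 1/(2*m))
k(J) = J² - 59*J/30 (k(J) = (J² + (-3 + (½)/15)*J) + J = (J² + (-3 + (½)*(1/15))*J) + J = (J² + (-3 + 1/30)*J) + J = (J² - 89*J/30) + J = J² - 59*J/30)
-4651 - k(I(-9, √(0 + 2))) = -4651 - (9 - 1*(-9))*(-59 + 30*(9 - 1*(-9)))/30 = -4651 - (9 + 9)*(-59 + 30*(9 + 9))/30 = -4651 - 18*(-59 + 30*18)/30 = -4651 - 18*(-59 + 540)/30 = -4651 - 18*481/30 = -4651 - 1*1443/5 = -4651 - 1443/5 = -24698/5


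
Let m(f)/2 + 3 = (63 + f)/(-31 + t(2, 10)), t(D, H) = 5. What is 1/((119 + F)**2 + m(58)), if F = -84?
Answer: 13/15726 ≈ 0.00082666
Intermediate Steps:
m(f) = -141/13 - f/13 (m(f) = -6 + 2*((63 + f)/(-31 + 5)) = -6 + 2*((63 + f)/(-26)) = -6 + 2*((63 + f)*(-1/26)) = -6 + 2*(-63/26 - f/26) = -6 + (-63/13 - f/13) = -141/13 - f/13)
1/((119 + F)**2 + m(58)) = 1/((119 - 84)**2 + (-141/13 - 1/13*58)) = 1/(35**2 + (-141/13 - 58/13)) = 1/(1225 - 199/13) = 1/(15726/13) = 13/15726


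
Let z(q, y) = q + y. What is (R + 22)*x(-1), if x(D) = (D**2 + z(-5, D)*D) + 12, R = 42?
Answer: 1216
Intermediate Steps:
x(D) = 12 + D**2 + D*(-5 + D) (x(D) = (D**2 + (-5 + D)*D) + 12 = (D**2 + D*(-5 + D)) + 12 = 12 + D**2 + D*(-5 + D))
(R + 22)*x(-1) = (42 + 22)*(12 + (-1)**2 - (-5 - 1)) = 64*(12 + 1 - 1*(-6)) = 64*(12 + 1 + 6) = 64*19 = 1216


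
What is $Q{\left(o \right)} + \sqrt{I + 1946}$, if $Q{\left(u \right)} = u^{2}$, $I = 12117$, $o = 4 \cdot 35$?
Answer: $19600 + 7 \sqrt{287} \approx 19719.0$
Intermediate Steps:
$o = 140$
$Q{\left(o \right)} + \sqrt{I + 1946} = 140^{2} + \sqrt{12117 + 1946} = 19600 + \sqrt{14063} = 19600 + 7 \sqrt{287}$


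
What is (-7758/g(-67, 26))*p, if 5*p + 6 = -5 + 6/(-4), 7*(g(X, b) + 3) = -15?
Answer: -15085/4 ≈ -3771.3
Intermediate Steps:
g(X, b) = -36/7 (g(X, b) = -3 + (⅐)*(-15) = -3 - 15/7 = -36/7)
p = -5/2 (p = -6/5 + (-5 + 6/(-4))/5 = -6/5 + (-5 + 6*(-¼))/5 = -6/5 + (-5 - 3/2)/5 = -6/5 + (⅕)*(-13/2) = -6/5 - 13/10 = -5/2 ≈ -2.5000)
(-7758/g(-67, 26))*p = -7758/(-36/7)*(-5/2) = -7758*(-7/36)*(-5/2) = (3017/2)*(-5/2) = -15085/4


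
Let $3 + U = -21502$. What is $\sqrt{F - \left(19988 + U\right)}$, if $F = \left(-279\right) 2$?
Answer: $\sqrt{959} \approx 30.968$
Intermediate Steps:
$U = -21505$ ($U = -3 - 21502 = -21505$)
$F = -558$
$\sqrt{F - \left(19988 + U\right)} = \sqrt{-558 - -1517} = \sqrt{-558 + \left(-19988 + 21505\right)} = \sqrt{-558 + 1517} = \sqrt{959}$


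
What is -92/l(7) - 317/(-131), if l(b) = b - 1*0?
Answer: -9833/917 ≈ -10.723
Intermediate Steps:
l(b) = b (l(b) = b + 0 = b)
-92/l(7) - 317/(-131) = -92/7 - 317/(-131) = -92*⅐ - 317*(-1/131) = -92/7 + 317/131 = -9833/917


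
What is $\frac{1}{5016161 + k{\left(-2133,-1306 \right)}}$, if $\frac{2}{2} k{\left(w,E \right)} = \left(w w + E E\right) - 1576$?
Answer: $\frac{1}{11269910} \approx 8.8732 \cdot 10^{-8}$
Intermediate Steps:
$k{\left(w,E \right)} = -1576 + E^{2} + w^{2}$ ($k{\left(w,E \right)} = \left(w w + E E\right) - 1576 = \left(w^{2} + E^{2}\right) - 1576 = \left(E^{2} + w^{2}\right) - 1576 = -1576 + E^{2} + w^{2}$)
$\frac{1}{5016161 + k{\left(-2133,-1306 \right)}} = \frac{1}{5016161 + \left(-1576 + \left(-1306\right)^{2} + \left(-2133\right)^{2}\right)} = \frac{1}{5016161 + \left(-1576 + 1705636 + 4549689\right)} = \frac{1}{5016161 + 6253749} = \frac{1}{11269910}$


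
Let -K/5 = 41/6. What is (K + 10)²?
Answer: 21025/36 ≈ 584.03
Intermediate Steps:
K = -205/6 ≈ -34.167
(K + 10)² = (-205/6 + 10)² = (-145/6)² = 21025/36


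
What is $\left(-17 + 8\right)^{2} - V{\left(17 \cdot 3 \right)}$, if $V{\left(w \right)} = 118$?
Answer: $-37$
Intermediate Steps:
$\left(-17 + 8\right)^{2} - V{\left(17 \cdot 3 \right)} = \left(-17 + 8\right)^{2} - 118 = \left(-9\right)^{2} - 118 = 81 - 118 = -37$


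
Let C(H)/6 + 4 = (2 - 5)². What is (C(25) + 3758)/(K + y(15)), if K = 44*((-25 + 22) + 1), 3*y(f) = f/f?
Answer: -11364/263 ≈ -43.209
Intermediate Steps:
C(H) = 30 (C(H) = -24 + 6*(2 - 5)² = -24 + 6*(-3)² = -24 + 6*9 = -24 + 54 = 30)
y(f) = ⅓ (y(f) = (f/f)/3 = (⅓)*1 = ⅓)
K = -88 (K = 44*(-3 + 1) = 44*(-2) = -88)
(C(25) + 3758)/(K + y(15)) = (30 + 3758)/(-88 + ⅓) = 3788/(-263/3) = 3788*(-3/263) = -11364/263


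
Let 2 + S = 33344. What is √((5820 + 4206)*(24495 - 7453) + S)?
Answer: √170896434 ≈ 13073.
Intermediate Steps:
S = 33342 (S = -2 + 33344 = 33342)
√((5820 + 4206)*(24495 - 7453) + S) = √((5820 + 4206)*(24495 - 7453) + 33342) = √(10026*17042 + 33342) = √(170863092 + 33342) = √170896434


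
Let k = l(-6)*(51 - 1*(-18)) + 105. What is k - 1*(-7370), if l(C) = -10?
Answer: 6785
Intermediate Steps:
k = -585 (k = -10*(51 - 1*(-18)) + 105 = -10*(51 + 18) + 105 = -10*69 + 105 = -690 + 105 = -585)
k - 1*(-7370) = -585 - 1*(-7370) = -585 + 7370 = 6785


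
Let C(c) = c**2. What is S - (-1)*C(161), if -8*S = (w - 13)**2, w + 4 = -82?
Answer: 197567/8 ≈ 24696.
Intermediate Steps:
w = -86 (w = -4 - 82 = -86)
S = -9801/8 (S = -(-86 - 13)**2/8 = -1/8*(-99)**2 = -1/8*9801 = -9801/8 ≈ -1225.1)
S - (-1)*C(161) = -9801/8 - (-1)*161**2 = -9801/8 - (-1)*25921 = -9801/8 - 1*(-25921) = -9801/8 + 25921 = 197567/8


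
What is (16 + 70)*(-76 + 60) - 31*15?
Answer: -1841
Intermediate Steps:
(16 + 70)*(-76 + 60) - 31*15 = 86*(-16) - 465 = -1376 - 465 = -1841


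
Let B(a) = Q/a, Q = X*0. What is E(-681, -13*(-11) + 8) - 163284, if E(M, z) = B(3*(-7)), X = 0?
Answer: -163284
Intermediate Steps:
Q = 0 (Q = 0*0 = 0)
B(a) = 0 (B(a) = 0/a = 0)
E(M, z) = 0
E(-681, -13*(-11) + 8) - 163284 = 0 - 163284 = -163284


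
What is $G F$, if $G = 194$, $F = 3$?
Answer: $582$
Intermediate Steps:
$G F = 194 \cdot 3 = 582$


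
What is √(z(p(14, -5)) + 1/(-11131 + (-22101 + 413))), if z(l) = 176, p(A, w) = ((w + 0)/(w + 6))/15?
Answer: √189567237117/32819 ≈ 13.266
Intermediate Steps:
p(A, w) = w/(15*(6 + w)) (p(A, w) = (w/(6 + w))*(1/15) = w/(15*(6 + w)))
√(z(p(14, -5)) + 1/(-11131 + (-22101 + 413))) = √(176 + 1/(-11131 + (-22101 + 413))) = √(176 + 1/(-11131 - 21688)) = √(176 + 1/(-32819)) = √(176 - 1/32819) = √(5776143/32819) = √189567237117/32819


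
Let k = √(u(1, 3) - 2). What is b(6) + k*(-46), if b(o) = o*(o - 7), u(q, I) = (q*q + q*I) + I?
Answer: -6 - 46*√5 ≈ -108.86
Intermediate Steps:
u(q, I) = I + q² + I*q (u(q, I) = (q² + I*q) + I = I + q² + I*q)
b(o) = o*(-7 + o)
k = √5 (k = √((3 + 1² + 3*1) - 2) = √((3 + 1 + 3) - 2) = √(7 - 2) = √5 ≈ 2.2361)
b(6) + k*(-46) = 6*(-7 + 6) + √5*(-46) = 6*(-1) - 46*√5 = -6 - 46*√5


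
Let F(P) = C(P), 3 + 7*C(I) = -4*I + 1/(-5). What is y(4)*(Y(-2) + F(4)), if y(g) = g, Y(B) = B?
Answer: -664/35 ≈ -18.971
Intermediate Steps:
C(I) = -16/35 - 4*I/7 (C(I) = -3/7 + (-4*I + 1/(-5))/7 = -3/7 + (-4*I - ⅕)/7 = -3/7 + (-⅕ - 4*I)/7 = -3/7 + (-1/35 - 4*I/7) = -16/35 - 4*I/7)
F(P) = -16/35 - 4*P/7
y(4)*(Y(-2) + F(4)) = 4*(-2 + (-16/35 - 4/7*4)) = 4*(-2 + (-16/35 - 16/7)) = 4*(-2 - 96/35) = 4*(-166/35) = -664/35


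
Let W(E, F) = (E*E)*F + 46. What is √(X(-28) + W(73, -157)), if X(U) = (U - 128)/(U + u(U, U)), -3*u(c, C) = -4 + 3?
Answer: I*√5763346779/83 ≈ 914.66*I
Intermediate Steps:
u(c, C) = ⅓ (u(c, C) = -(-4 + 3)/3 = -⅓*(-1) = ⅓)
W(E, F) = 46 + F*E² (W(E, F) = E²*F + 46 = F*E² + 46 = 46 + F*E²)
X(U) = (-128 + U)/(⅓ + U) (X(U) = (U - 128)/(U + ⅓) = (-128 + U)/(⅓ + U))
√(X(-28) + W(73, -157)) = √(3*(-128 - 28)/(1 + 3*(-28)) + (46 - 157*73²)) = √(3*(-156)/(1 - 84) + (46 - 157*5329)) = √(3*(-156)/(-83) + (46 - 836653)) = √(3*(-1/83)*(-156) - 836607) = √(468/83 - 836607) = √(-69437913/83) = I*√5763346779/83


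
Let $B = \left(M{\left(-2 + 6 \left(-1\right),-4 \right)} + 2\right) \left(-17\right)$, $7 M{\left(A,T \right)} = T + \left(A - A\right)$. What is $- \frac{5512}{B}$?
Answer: $\frac{19292}{85} \approx 226.96$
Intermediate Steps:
$M{\left(A,T \right)} = \frac{T}{7}$ ($M{\left(A,T \right)} = \frac{T + \left(A - A\right)}{7} = \frac{T + 0}{7} = \frac{T}{7}$)
$B = - \frac{170}{7}$ ($B = \left(\frac{1}{7} \left(-4\right) + 2\right) \left(-17\right) = \left(- \frac{4}{7} + 2\right) \left(-17\right) = \frac{10}{7} \left(-17\right) = - \frac{170}{7} \approx -24.286$)
$- \frac{5512}{B} = - \frac{5512}{- \frac{170}{7}} = \left(-5512\right) \left(- \frac{7}{170}\right) = \frac{19292}{85}$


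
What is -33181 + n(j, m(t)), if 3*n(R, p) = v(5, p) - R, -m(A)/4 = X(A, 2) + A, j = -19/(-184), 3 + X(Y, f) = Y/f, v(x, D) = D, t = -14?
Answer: -18298267/552 ≈ -33149.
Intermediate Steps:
X(Y, f) = -3 + Y/f
j = 19/184 (j = -19*(-1/184) = 19/184 ≈ 0.10326)
m(A) = 12 - 6*A (m(A) = -4*((-3 + A/2) + A) = -4*(-3 + 3*A/2) = 12 - 6*A)
n(R, p) = -R/3 + p/3 (n(R, p) = (p - R)/3 = -R/3 + p/3)
-33181 + n(j, m(t)) = -33181 + (-⅓*19/184 + (12 - 6*(-14))/3) = -33181 + (-19/552 + (12 + 84)/3) = -33181 + (-19/552 + (⅓)*96) = -33181 + (-19/552 + 32) = -33181 + 17645/552 = -18298267/552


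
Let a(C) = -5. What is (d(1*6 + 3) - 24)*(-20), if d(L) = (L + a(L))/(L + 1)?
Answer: 472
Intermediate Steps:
d(L) = (-5 + L)/(1 + L) (d(L) = (L - 5)/(L + 1) = (-5 + L)/(1 + L))
(d(1*6 + 3) - 24)*(-20) = ((-5 + (1*6 + 3))/(1 + (1*6 + 3)) - 24)*(-20) = ((-5 + (6 + 3))/(1 + (6 + 3)) - 24)*(-20) = ((-5 + 9)/(1 + 9) - 24)*(-20) = (4/10 - 24)*(-20) = ((⅒)*4 - 24)*(-20) = (⅖ - 24)*(-20) = -118/5*(-20) = 472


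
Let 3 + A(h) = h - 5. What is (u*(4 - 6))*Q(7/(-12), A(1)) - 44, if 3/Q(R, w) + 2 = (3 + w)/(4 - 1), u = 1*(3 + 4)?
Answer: -157/5 ≈ -31.400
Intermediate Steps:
u = 7 (u = 1*7 = 7)
A(h) = -8 + h (A(h) = -3 + (h - 5) = -3 + (-5 + h) = -8 + h)
Q(R, w) = 3/(-1 + w/3) (Q(R, w) = 3/(-2 + (3 + w)/(4 - 1)) = 3/(-2 + (3 + w)/3) = 3/(-2 + (3 + w)*(⅓)) = 3/(-2 + (1 + w/3)) = 3/(-1 + w/3))
(u*(4 - 6))*Q(7/(-12), A(1)) - 44 = (7*(4 - 6))*(9/(-3 + (-8 + 1))) - 44 = (7*(-2))*(9/(-3 - 7)) - 44 = -126/(-10) - 44 = -126*(-1)/10 - 44 = -14*(-9/10) - 44 = 63/5 - 44 = -157/5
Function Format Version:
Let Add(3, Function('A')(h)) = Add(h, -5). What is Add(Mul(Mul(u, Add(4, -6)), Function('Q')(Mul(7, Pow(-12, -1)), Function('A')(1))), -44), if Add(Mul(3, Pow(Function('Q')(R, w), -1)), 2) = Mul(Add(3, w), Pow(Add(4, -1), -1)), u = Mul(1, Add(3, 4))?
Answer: Rational(-157, 5) ≈ -31.400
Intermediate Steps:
u = 7 (u = Mul(1, 7) = 7)
Function('A')(h) = Add(-8, h) (Function('A')(h) = Add(-3, Add(h, -5)) = Add(-3, Add(-5, h)) = Add(-8, h))
Function('Q')(R, w) = Mul(3, Pow(Add(-1, Mul(Rational(1, 3), w)), -1)) (Function('Q')(R, w) = Mul(3, Pow(Add(-2, Mul(Add(3, w), Pow(Add(4, -1), -1))), -1)) = Mul(3, Pow(Add(-2, Mul(Add(3, w), Pow(3, -1))), -1)) = Mul(3, Pow(Add(-2, Mul(Add(3, w), Rational(1, 3))), -1)) = Mul(3, Pow(Add(-2, Add(1, Mul(Rational(1, 3), w))), -1)) = Mul(3, Pow(Add(-1, Mul(Rational(1, 3), w)), -1)))
Add(Mul(Mul(u, Add(4, -6)), Function('Q')(Mul(7, Pow(-12, -1)), Function('A')(1))), -44) = Add(Mul(Mul(7, Add(4, -6)), Mul(9, Pow(Add(-3, Add(-8, 1)), -1))), -44) = Add(Mul(Mul(7, -2), Mul(9, Pow(Add(-3, -7), -1))), -44) = Add(Mul(-14, Mul(9, Pow(-10, -1))), -44) = Add(Mul(-14, Mul(9, Rational(-1, 10))), -44) = Add(Mul(-14, Rational(-9, 10)), -44) = Add(Rational(63, 5), -44) = Rational(-157, 5)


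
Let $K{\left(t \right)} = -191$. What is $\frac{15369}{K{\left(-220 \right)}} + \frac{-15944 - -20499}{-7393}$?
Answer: $- \frac{114493022}{1412063} \approx -81.082$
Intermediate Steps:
$\frac{15369}{K{\left(-220 \right)}} + \frac{-15944 - -20499}{-7393} = \frac{15369}{-191} + \frac{-15944 - -20499}{-7393} = 15369 \left(- \frac{1}{191}\right) + \left(-15944 + 20499\right) \left(- \frac{1}{7393}\right) = - \frac{15369}{191} + 4555 \left(- \frac{1}{7393}\right) = - \frac{15369}{191} - \frac{4555}{7393} = - \frac{114493022}{1412063}$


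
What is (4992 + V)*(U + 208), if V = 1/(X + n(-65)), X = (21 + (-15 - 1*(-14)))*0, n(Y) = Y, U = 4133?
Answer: 1408563339/65 ≈ 2.1670e+7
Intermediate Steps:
X = 0 (X = (21 + (-15 + 14))*0 = (21 - 1)*0 = 20*0 = 0)
V = -1/65 (V = 1/(0 - 65) = 1/(-65) = -1/65 ≈ -0.015385)
(4992 + V)*(U + 208) = (4992 - 1/65)*(4133 + 208) = (324479/65)*4341 = 1408563339/65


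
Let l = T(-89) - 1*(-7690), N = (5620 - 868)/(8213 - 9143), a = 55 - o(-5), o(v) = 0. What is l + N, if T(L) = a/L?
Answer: 106004537/13795 ≈ 7684.3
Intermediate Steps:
a = 55 (a = 55 - 1*0 = 55 + 0 = 55)
T(L) = 55/L
N = -792/155 (N = 4752/(-930) = 4752*(-1/930) = -792/155 ≈ -5.1097)
l = 684355/89 (l = 55/(-89) - 1*(-7690) = 55*(-1/89) + 7690 = -55/89 + 7690 = 684355/89 ≈ 7689.4)
l + N = 684355/89 - 792/155 = 106004537/13795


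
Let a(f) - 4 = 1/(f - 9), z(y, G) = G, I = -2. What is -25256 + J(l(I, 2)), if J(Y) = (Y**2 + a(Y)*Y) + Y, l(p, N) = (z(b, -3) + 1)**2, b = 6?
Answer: -126104/5 ≈ -25221.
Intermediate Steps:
a(f) = 4 + 1/(-9 + f) (a(f) = 4 + 1/(f - 9) = 4 + 1/(-9 + f))
l(p, N) = 4 (l(p, N) = (-3 + 1)**2 = (-2)**2 = 4)
J(Y) = Y + Y**2 + Y*(-35 + 4*Y)/(-9 + Y) (J(Y) = (Y**2 + ((-35 + 4*Y)/(-9 + Y))*Y) + Y = (Y**2 + Y*(-35 + 4*Y)/(-9 + Y)) + Y = Y + Y**2 + Y*(-35 + 4*Y)/(-9 + Y))
-25256 + J(l(I, 2)) = -25256 + 4*(-44 + 4**2 - 4*4)/(-9 + 4) = -25256 + 4*(-44 + 16 - 16)/(-5) = -25256 + 4*(-1/5)*(-44) = -25256 + 176/5 = -126104/5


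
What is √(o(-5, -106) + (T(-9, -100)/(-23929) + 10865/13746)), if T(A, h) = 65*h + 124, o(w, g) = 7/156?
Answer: √2238331939901513651/1425354814 ≈ 1.0496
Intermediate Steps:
o(w, g) = 7/156 (o(w, g) = 7*(1/156) = 7/156)
T(A, h) = 124 + 65*h
√(o(-5, -106) + (T(-9, -100)/(-23929) + 10865/13746)) = √(7/156 + ((124 + 65*(-100))/(-23929) + 10865/13746)) = √(7/156 + ((124 - 6500)*(-1/23929) + 10865*(1/13746))) = √(7/156 + (-6376*(-1/23929) + 10865/13746)) = √(7/156 + (6376/23929 + 10865/13746)) = √(7/156 + 347633081/328928034) = √(3140736493/2850709628) = √2238331939901513651/1425354814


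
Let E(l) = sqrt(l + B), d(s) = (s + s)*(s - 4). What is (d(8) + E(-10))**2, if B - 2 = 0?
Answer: 4088 + 256*I*sqrt(2) ≈ 4088.0 + 362.04*I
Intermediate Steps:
B = 2 (B = 2 + 0 = 2)
d(s) = 2*s*(-4 + s) (d(s) = (2*s)*(-4 + s) = 2*s*(-4 + s))
E(l) = sqrt(2 + l) (E(l) = sqrt(l + 2) = sqrt(2 + l))
(d(8) + E(-10))**2 = (2*8*(-4 + 8) + sqrt(2 - 10))**2 = (2*8*4 + sqrt(-8))**2 = (64 + 2*I*sqrt(2))**2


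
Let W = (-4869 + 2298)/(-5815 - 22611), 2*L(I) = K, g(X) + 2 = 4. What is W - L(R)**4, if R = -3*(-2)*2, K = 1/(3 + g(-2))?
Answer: 12840787/142130000 ≈ 0.090345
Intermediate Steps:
g(X) = 2 (g(X) = -2 + 4 = 2)
K = 1/5 (K = 1/(3 + 2) = 1/5 ≈ 0.20000)
R = 12 (R = 6*2 = 12)
L(I) = 1/10 (L(I) = (1/2)*(1/5) = 1/10)
W = 2571/28426 (W = -2571/(-28426) = -2571*(-1/28426) = 2571/28426 ≈ 0.090445)
W - L(R)**4 = 2571/28426 - (1/10)**4 = 2571/28426 - 1*1/10000 = 2571/28426 - 1/10000 = 12840787/142130000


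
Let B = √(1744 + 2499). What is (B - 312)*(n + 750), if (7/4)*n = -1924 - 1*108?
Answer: 897936/7 - 2878*√4243/7 ≈ 1.0150e+5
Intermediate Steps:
n = -8128/7 (n = 4*(-1924 - 1*108)/7 = 4*(-1924 - 108)/7 = (4/7)*(-2032) = -8128/7 ≈ -1161.1)
B = √4243 ≈ 65.138
(B - 312)*(n + 750) = (√4243 - 312)*(-8128/7 + 750) = (-312 + √4243)*(-2878/7) = 897936/7 - 2878*√4243/7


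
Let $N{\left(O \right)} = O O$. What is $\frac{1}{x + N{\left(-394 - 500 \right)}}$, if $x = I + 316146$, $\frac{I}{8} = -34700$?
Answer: $\frac{1}{837782} \approx 1.1936 \cdot 10^{-6}$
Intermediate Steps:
$I = -277600$ ($I = 8 \left(-34700\right) = -277600$)
$N{\left(O \right)} = O^{2}$
$x = 38546$ ($x = -277600 + 316146 = 38546$)
$\frac{1}{x + N{\left(-394 - 500 \right)}} = \frac{1}{38546 + \left(-394 - 500\right)^{2}} = \frac{1}{38546 + \left(-894\right)^{2}} = \frac{1}{38546 + 799236} = \frac{1}{837782}$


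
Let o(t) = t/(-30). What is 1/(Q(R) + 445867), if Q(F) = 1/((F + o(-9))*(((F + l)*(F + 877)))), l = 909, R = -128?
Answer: 747005413/333065062478061 ≈ 2.2428e-6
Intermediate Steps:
o(t) = -t/30 (o(t) = t*(-1/30) = -t/30)
Q(F) = 1/((877 + F)*(909 + F)*(3/10 + F)) (Q(F) = 1/((F - 1/30*(-9))*(((F + 909)*(F + 877)))) = 1/((F + 3/10)*(((909 + F)*(877 + F)))) = 1/((3/10 + F)*(((877 + F)*(909 + F)))) = (1/((877 + F)*(909 + F)))/(3/10 + F) = 1/((877 + F)*(909 + F)*(3/10 + F)))
1/(Q(R) + 445867) = 1/(10/(2391579 + 10*(-128)³ + 17863*(-128)² + 7977288*(-128)) + 445867) = 1/(10/(2391579 + 10*(-2097152) + 17863*16384 - 1021092864) + 445867) = 1/(10/(2391579 - 20971520 + 292667392 - 1021092864) + 445867) = 1/(10/(-747005413) + 445867) = 1/(10*(-1/747005413) + 445867) = 1/(-10/747005413 + 445867) = 1/(333065062478061/747005413) = 747005413/333065062478061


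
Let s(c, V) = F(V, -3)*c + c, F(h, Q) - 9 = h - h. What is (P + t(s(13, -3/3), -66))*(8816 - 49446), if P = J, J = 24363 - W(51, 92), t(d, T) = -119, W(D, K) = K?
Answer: -981295760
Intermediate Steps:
F(h, Q) = 9 (F(h, Q) = 9 + (h - h) = 9 + 0 = 9)
s(c, V) = 10*c (s(c, V) = 9*c + c = 10*c)
J = 24271 (J = 24363 - 1*92 = 24363 - 92 = 24271)
P = 24271
(P + t(s(13, -3/3), -66))*(8816 - 49446) = (24271 - 119)*(8816 - 49446) = 24152*(-40630) = -981295760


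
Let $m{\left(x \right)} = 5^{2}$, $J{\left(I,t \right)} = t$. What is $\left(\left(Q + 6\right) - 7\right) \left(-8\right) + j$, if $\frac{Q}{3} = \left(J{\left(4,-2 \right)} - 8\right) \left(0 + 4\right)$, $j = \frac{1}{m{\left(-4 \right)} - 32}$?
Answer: $\frac{6775}{7} \approx 967.86$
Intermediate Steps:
$m{\left(x \right)} = 25$
$j = - \frac{1}{7}$ ($j = \frac{1}{25 - 32} = \frac{1}{-7} = - \frac{1}{7} \approx -0.14286$)
$Q = -120$ ($Q = 3 \left(-2 - 8\right) \left(0 + 4\right) = 3 \left(\left(-10\right) 4\right) = 3 \left(-40\right) = -120$)
$\left(\left(Q + 6\right) - 7\right) \left(-8\right) + j = \left(\left(-120 + 6\right) - 7\right) \left(-8\right) - \frac{1}{7} = \left(-114 - 7\right) \left(-8\right) - \frac{1}{7} = \left(-121\right) \left(-8\right) - \frac{1}{7} = 968 - \frac{1}{7} = \frac{6775}{7}$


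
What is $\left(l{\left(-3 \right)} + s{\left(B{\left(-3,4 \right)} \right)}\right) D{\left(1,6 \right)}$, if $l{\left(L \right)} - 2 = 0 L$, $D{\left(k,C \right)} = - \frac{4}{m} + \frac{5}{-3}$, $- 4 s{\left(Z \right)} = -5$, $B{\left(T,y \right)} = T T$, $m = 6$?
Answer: $- \frac{91}{12} \approx -7.5833$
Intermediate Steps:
$B{\left(T,y \right)} = T^{2}$
$s{\left(Z \right)} = \frac{5}{4}$ ($s{\left(Z \right)} = \left(- \frac{1}{4}\right) \left(-5\right) = \frac{5}{4}$)
$D{\left(k,C \right)} = - \frac{7}{3}$ ($D{\left(k,C \right)} = - \frac{4}{6} + \frac{5}{-3} = \left(-4\right) \frac{1}{6} + 5 \left(- \frac{1}{3}\right) = - \frac{2}{3} - \frac{5}{3} = - \frac{7}{3}$)
$l{\left(L \right)} = 2$ ($l{\left(L \right)} = 2 + 0 L = 2 + 0 = 2$)
$\left(l{\left(-3 \right)} + s{\left(B{\left(-3,4 \right)} \right)}\right) D{\left(1,6 \right)} = \left(2 + \frac{5}{4}\right) \left(- \frac{7}{3}\right) = \frac{13}{4} \left(- \frac{7}{3}\right) = - \frac{91}{12}$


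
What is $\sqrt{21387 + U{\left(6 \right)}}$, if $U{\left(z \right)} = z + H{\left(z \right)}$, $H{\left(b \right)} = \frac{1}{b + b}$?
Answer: $\frac{\sqrt{770151}}{6} \approx 146.26$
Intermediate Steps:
$H{\left(b \right)} = \frac{1}{2 b}$
$U{\left(z \right)} = z + \frac{1}{2 z}$
$\sqrt{21387 + U{\left(6 \right)}} = \sqrt{21387 + \left(6 + \frac{1}{2 \cdot 6}\right)} = \sqrt{21387 + \left(6 + \frac{1}{2} \cdot \frac{1}{6}\right)} = \sqrt{21387 + \left(6 + \frac{1}{12}\right)} = \sqrt{21387 + \frac{73}{12}} = \sqrt{\frac{256717}{12}} = \frac{\sqrt{770151}}{6}$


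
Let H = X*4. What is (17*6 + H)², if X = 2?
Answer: 12100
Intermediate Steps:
H = 8 (H = 2*4 = 8)
(17*6 + H)² = (17*6 + 8)² = (102 + 8)² = 110² = 12100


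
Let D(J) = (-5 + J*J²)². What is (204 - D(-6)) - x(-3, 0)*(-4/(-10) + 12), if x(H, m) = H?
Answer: -242999/5 ≈ -48600.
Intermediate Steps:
D(J) = (-5 + J³)²
(204 - D(-6)) - x(-3, 0)*(-4/(-10) + 12) = (204 - (-5 + (-6)³)²) - (-3)*(-4/(-10) + 12) = (204 - (-5 - 216)²) - (-3)*(-4*(-⅒) + 12) = (204 - 1*(-221)²) - (-3)*(⅖ + 12) = (204 - 1*48841) - (-3)*62/5 = (204 - 48841) - 1*(-186/5) = -48637 + 186/5 = -242999/5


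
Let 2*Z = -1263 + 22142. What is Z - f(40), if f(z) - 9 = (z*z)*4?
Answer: 8061/2 ≈ 4030.5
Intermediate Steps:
f(z) = 9 + 4*z² (f(z) = 9 + (z*z)*4 = 9 + z²*4 = 9 + 4*z²)
Z = 20879/2 (Z = (-1263 + 22142)/2 = (½)*20879 = 20879/2 ≈ 10440.)
Z - f(40) = 20879/2 - (9 + 4*40²) = 20879/2 - (9 + 4*1600) = 20879/2 - (9 + 6400) = 20879/2 - 1*6409 = 20879/2 - 6409 = 8061/2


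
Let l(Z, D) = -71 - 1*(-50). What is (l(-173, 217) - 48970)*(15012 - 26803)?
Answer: 577652881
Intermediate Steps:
l(Z, D) = -21 (l(Z, D) = -71 + 50 = -21)
(l(-173, 217) - 48970)*(15012 - 26803) = (-21 - 48970)*(15012 - 26803) = -48991*(-11791) = 577652881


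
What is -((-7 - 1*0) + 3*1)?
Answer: 4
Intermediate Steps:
-((-7 - 1*0) + 3*1) = -((-7 + 0) + 3) = -(-7 + 3) = -1*(-4) = 4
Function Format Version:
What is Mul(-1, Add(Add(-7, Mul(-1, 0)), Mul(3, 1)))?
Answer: 4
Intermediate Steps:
Mul(-1, Add(Add(-7, Mul(-1, 0)), Mul(3, 1))) = Mul(-1, Add(Add(-7, 0), 3)) = Mul(-1, Add(-7, 3)) = Mul(-1, -4) = 4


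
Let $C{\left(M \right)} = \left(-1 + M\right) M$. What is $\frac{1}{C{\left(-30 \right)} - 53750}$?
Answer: $- \frac{1}{52820} \approx -1.8932 \cdot 10^{-5}$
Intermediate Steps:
$C{\left(M \right)} = M \left(-1 + M\right)$
$\frac{1}{C{\left(-30 \right)} - 53750} = \frac{1}{- 30 \left(-1 - 30\right) - 53750} = \frac{1}{\left(-30\right) \left(-31\right) - 53750} = \frac{1}{930 - 53750} = \frac{1}{-52820} = - \frac{1}{52820}$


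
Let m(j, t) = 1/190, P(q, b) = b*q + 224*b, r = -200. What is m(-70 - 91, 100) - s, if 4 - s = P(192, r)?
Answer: -15808759/190 ≈ -83204.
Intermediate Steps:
P(q, b) = 224*b + b*q
m(j, t) = 1/190
s = 83204 (s = 4 - (-200)*(224 + 192) = 4 - (-200)*416 = 4 - 1*(-83200) = 4 + 83200 = 83204)
m(-70 - 91, 100) - s = 1/190 - 1*83204 = 1/190 - 83204 = -15808759/190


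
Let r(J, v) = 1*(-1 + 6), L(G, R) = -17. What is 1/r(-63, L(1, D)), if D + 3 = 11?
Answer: ⅕ ≈ 0.20000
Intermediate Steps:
D = 8 (D = -3 + 11 = 8)
r(J, v) = 5 (r(J, v) = 1*5 = 5)
1/r(-63, L(1, D)) = 1/5 = ⅕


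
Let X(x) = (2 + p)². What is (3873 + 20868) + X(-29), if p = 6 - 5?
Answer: 24750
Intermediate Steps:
p = 1
X(x) = 9 (X(x) = (2 + 1)² = 3² = 9)
(3873 + 20868) + X(-29) = (3873 + 20868) + 9 = 24741 + 9 = 24750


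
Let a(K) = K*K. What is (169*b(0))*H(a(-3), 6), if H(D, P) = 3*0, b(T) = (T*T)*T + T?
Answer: 0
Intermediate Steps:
b(T) = T + T³ (b(T) = T²*T + T = T³ + T = T + T³)
a(K) = K²
H(D, P) = 0
(169*b(0))*H(a(-3), 6) = (169*(0 + 0³))*0 = (169*(0 + 0))*0 = (169*0)*0 = 0*0 = 0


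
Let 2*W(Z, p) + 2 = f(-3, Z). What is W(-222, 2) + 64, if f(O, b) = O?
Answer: 123/2 ≈ 61.500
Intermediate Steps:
W(Z, p) = -5/2 (W(Z, p) = -1 + (½)*(-3) = -1 - 3/2 = -5/2)
W(-222, 2) + 64 = -5/2 + 64 = 123/2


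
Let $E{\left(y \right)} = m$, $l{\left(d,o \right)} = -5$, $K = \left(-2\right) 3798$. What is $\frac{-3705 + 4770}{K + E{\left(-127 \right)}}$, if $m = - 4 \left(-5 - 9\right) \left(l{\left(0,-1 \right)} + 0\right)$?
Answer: $- \frac{1065}{7876} \approx -0.13522$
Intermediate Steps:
$K = -7596$
$m = -280$ ($m = - 4 \left(-5 - 9\right) \left(-5 + 0\right) = - 4 \left(\left(-14\right) \left(-5\right)\right) = \left(-4\right) 70 = -280$)
$E{\left(y \right)} = -280$
$\frac{-3705 + 4770}{K + E{\left(-127 \right)}} = \frac{-3705 + 4770}{-7596 - 280} = \frac{1065}{-7876} = 1065 \left(- \frac{1}{7876}\right) = - \frac{1065}{7876}$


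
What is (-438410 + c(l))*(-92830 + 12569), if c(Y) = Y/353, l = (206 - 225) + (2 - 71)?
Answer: 12421097491498/353 ≈ 3.5187e+10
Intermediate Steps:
l = -88 (l = -19 - 69 = -88)
c(Y) = Y/353 (c(Y) = Y*(1/353) = Y/353)
(-438410 + c(l))*(-92830 + 12569) = (-438410 + (1/353)*(-88))*(-92830 + 12569) = (-438410 - 88/353)*(-80261) = -154758818/353*(-80261) = 12421097491498/353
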